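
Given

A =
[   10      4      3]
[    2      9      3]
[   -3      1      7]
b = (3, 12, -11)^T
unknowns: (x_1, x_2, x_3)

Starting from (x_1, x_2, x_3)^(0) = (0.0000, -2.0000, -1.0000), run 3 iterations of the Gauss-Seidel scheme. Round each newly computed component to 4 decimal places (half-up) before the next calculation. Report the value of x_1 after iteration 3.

Iteration 1:
  x_1 = (3 - (4)·-2.0000 - (3)·-1.0000) / (10) = 1.4000
  x_2 = (12 - (2)·1.4000 - (3)·-1.0000) / (9) = 1.3556
  x_3 = (-11 - (-3)·1.4000 - (1)·1.3556) / (7) = -1.1651
Iteration 2:
  x_1 = (3 - (4)·1.3556 - (3)·-1.1651) / (10) = 0.1073
  x_2 = (12 - (2)·0.1073 - (3)·-1.1651) / (9) = 1.6979
  x_3 = (-11 - (-3)·0.1073 - (1)·1.6979) / (7) = -1.7680
Iteration 3:
  x_1 = (3 - (4)·1.6979 - (3)·-1.7680) / (10) = 0.1512
  x_2 = (12 - (2)·0.1512 - (3)·-1.7680) / (9) = 1.8891
  x_3 = (-11 - (-3)·0.1512 - (1)·1.8891) / (7) = -1.7765

0.1512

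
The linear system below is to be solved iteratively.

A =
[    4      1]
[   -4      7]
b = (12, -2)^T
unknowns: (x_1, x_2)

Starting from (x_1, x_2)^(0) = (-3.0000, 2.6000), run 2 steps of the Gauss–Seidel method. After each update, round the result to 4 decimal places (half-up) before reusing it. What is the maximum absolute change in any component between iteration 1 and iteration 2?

Iteration 1:
  x_1 = (12 - (1)·2.6000) / (4) = 2.3500
  x_2 = (-2 - (-4)·2.3500) / (7) = 1.0571
Iteration 2:
  x_1 = (12 - (1)·1.0571) / (4) = 2.7357
  x_2 = (-2 - (-4)·2.7357) / (7) = 1.2775
Change: (0.3857, 0.2204) → max |·| = 0.3857

0.3857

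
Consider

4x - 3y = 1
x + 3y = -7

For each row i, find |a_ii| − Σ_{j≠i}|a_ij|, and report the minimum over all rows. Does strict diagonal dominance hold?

row 1: |4| − (3) = 1
row 2: |3| − (1) = 2
minimum over rows = 1 → strictly diagonally dominant (convergence guaranteed)

1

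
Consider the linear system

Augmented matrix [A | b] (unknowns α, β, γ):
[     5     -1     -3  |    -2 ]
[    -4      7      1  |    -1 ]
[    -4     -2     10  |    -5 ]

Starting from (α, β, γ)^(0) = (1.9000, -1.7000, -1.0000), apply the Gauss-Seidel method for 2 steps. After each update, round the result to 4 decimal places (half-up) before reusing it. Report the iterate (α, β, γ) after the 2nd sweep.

(-1.2666, -0.6968, -1.1460)

Iteration 1:
  α = (-2 - (-1)·-1.7000 - (-3)·-1.0000) / (5) = -1.3400
  β = (-1 - (-4)·-1.3400 - (1)·-1.0000) / (7) = -0.7657
  γ = (-5 - (-4)·-1.3400 - (-2)·-0.7657) / (10) = -1.1891
Iteration 2:
  α = (-2 - (-1)·-0.7657 - (-3)·-1.1891) / (5) = -1.2666
  β = (-1 - (-4)·-1.2666 - (1)·-1.1891) / (7) = -0.6968
  γ = (-5 - (-4)·-1.2666 - (-2)·-0.6968) / (10) = -1.1460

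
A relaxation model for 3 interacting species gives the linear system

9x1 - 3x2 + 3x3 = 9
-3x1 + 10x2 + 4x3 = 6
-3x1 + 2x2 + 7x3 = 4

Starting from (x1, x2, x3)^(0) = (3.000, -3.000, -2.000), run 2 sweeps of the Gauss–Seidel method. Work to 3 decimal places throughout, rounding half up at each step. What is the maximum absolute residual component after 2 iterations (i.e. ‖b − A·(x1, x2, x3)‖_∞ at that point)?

Iteration 1:
  x1 = (9 - (-3)·-3.000 - (3)·-2.000) / (9) = 0.667
  x2 = (6 - (-3)·0.667 - (4)·-2.000) / (10) = 1.600
  x3 = (4 - (-3)·0.667 - (2)·1.600) / (7) = 0.400
Iteration 2:
  x1 = (9 - (-3)·1.600 - (3)·0.400) / (9) = 1.400
  x2 = (6 - (-3)·1.400 - (4)·0.400) / (10) = 0.860
  x3 = (4 - (-3)·1.400 - (2)·0.860) / (7) = 0.926
Residual b − A·x = (-3.798, -2.104, -0.002); ∞-norm = 3.798

3.798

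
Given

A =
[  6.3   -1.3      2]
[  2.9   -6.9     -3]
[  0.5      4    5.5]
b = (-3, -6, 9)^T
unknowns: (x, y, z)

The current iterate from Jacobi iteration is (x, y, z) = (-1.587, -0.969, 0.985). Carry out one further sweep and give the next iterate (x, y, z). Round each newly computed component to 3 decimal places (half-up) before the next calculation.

(-0.989, -0.226, 2.485)

One sweep:
  x = (-3 - (-1.3)·-0.969 - (2)·0.985) / (6.3) = -0.989
  y = (-6 - (2.9)·-1.587 - (-3)·0.985) / (-6.9) = -0.226
  z = (9 - (0.5)·-1.587 - (4)·-0.969) / (5.5) = 2.485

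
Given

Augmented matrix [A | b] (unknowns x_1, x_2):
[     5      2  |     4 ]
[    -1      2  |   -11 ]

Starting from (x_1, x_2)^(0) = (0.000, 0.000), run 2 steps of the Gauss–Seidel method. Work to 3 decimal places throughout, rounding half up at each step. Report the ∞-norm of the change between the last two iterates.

2.040

Iteration 1:
  x_1 = (4 - (2)·0.000) / (5) = 0.800
  x_2 = (-11 - (-1)·0.800) / (2) = -5.100
Iteration 2:
  x_1 = (4 - (2)·-5.100) / (5) = 2.840
  x_2 = (-11 - (-1)·2.840) / (2) = -4.080
Change: (2.040, 1.020) → max |·| = 2.040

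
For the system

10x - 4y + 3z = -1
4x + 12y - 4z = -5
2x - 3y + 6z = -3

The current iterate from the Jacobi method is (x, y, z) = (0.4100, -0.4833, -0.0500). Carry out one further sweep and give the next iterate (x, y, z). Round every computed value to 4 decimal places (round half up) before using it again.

(-0.2783, -0.5700, -0.8783)

One sweep:
  x = (-1 - (-4)·-0.4833 - (3)·-0.0500) / (10) = -0.2783
  y = (-5 - (4)·0.4100 - (-4)·-0.0500) / (12) = -0.5700
  z = (-3 - (2)·0.4100 - (-3)·-0.4833) / (6) = -0.8783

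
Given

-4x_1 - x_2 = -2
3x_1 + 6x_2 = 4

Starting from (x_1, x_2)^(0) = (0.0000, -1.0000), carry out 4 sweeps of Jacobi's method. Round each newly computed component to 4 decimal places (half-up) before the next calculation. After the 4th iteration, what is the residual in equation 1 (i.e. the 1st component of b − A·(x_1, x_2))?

Iteration 1:
  x_1 = (-2 - (-1)·-1.0000) / (-4) = 0.7500
  x_2 = (4 - (3)·0.0000) / (6) = 0.6667
Iteration 2:
  x_1 = (-2 - (-1)·0.6667) / (-4) = 0.3333
  x_2 = (4 - (3)·0.7500) / (6) = 0.2917
Iteration 3:
  x_1 = (-2 - (-1)·0.2917) / (-4) = 0.4271
  x_2 = (4 - (3)·0.3333) / (6) = 0.5000
Iteration 4:
  x_1 = (-2 - (-1)·0.5000) / (-4) = 0.3750
  x_2 = (4 - (3)·0.4271) / (6) = 0.4531
Residual b − A·x = (-0.0469, 0.1564)

-0.0469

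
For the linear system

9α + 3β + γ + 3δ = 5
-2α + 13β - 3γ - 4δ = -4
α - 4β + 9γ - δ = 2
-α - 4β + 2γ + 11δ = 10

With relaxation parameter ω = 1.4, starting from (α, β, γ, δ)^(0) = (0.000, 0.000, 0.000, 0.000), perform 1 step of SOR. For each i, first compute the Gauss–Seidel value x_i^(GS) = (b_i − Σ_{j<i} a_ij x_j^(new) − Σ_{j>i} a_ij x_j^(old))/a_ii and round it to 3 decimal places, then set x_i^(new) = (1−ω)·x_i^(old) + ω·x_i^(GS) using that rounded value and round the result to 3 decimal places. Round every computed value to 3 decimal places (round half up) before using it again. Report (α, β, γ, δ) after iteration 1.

(0.778, -0.263, 0.027, 1.231)

Iteration 1:
  α: GS value = (5 - (3)·0.000 - (1)·0.000 - (3)·0.000) / (9) = 0.556;  α ← (1−ω)·0.000 + ω·0.556 = 0.778
  β: GS value = (-4 - (-2)·0.778 - (-3)·0.000 - (-4)·0.000) / (13) = -0.188;  β ← (1−ω)·0.000 + ω·-0.188 = -0.263
  γ: GS value = (2 - (1)·0.778 - (-4)·-0.263 - (-1)·0.000) / (9) = 0.019;  γ ← (1−ω)·0.000 + ω·0.019 = 0.027
  δ: GS value = (10 - (-1)·0.778 - (-4)·-0.263 - (2)·0.027) / (11) = 0.879;  δ ← (1−ω)·0.000 + ω·0.879 = 1.231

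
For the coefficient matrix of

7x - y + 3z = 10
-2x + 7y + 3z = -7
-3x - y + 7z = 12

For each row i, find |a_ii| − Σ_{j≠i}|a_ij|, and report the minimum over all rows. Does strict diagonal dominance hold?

row 1: |7| − (1+3) = 3
row 2: |7| − (2+3) = 2
row 3: |7| − (3+1) = 3
minimum over rows = 2 → strictly diagonally dominant (convergence guaranteed)

2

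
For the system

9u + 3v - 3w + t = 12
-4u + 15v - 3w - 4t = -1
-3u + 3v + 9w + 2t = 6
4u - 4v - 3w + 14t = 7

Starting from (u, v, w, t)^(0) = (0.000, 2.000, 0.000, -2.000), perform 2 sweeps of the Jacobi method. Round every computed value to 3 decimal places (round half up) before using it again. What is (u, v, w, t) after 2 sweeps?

(1.562, 0.545, 0.925, 0.170)

Iteration 1:
  u = (12 - (3)·2.000 - (-3)·0.000 - (1)·-2.000) / (9) = 0.889
  v = (-1 - (-4)·0.000 - (-3)·0.000 - (-4)·-2.000) / (15) = -0.600
  w = (6 - (-3)·0.000 - (3)·2.000 - (2)·-2.000) / (9) = 0.444
  t = (7 - (4)·0.000 - (-4)·2.000 - (-3)·0.000) / (14) = 1.071
Iteration 2:
  u = (12 - (3)·-0.600 - (-3)·0.444 - (1)·1.071) / (9) = 1.562
  v = (-1 - (-4)·0.889 - (-3)·0.444 - (-4)·1.071) / (15) = 0.545
  w = (6 - (-3)·0.889 - (3)·-0.600 - (2)·1.071) / (9) = 0.925
  t = (7 - (4)·0.889 - (-4)·-0.600 - (-3)·0.444) / (14) = 0.170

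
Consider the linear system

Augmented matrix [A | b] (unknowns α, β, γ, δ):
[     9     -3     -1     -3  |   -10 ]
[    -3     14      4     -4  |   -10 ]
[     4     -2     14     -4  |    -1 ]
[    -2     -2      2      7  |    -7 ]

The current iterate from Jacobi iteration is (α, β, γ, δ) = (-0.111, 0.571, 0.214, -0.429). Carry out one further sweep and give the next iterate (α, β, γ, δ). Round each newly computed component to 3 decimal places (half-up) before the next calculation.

(-1.040, -0.922, -0.081, -0.930)

One sweep:
  α = (-10 - (-3)·0.571 - (-1)·0.214 - (-3)·-0.429) / (9) = -1.040
  β = (-10 - (-3)·-0.111 - (4)·0.214 - (-4)·-0.429) / (14) = -0.922
  γ = (-1 - (4)·-0.111 - (-2)·0.571 - (-4)·-0.429) / (14) = -0.081
  δ = (-7 - (-2)·-0.111 - (-2)·0.571 - (2)·0.214) / (7) = -0.930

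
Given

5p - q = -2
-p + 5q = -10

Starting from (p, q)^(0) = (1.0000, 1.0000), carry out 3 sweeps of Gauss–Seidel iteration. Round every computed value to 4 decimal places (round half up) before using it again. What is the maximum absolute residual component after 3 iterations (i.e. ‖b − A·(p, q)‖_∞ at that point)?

0.0050

Iteration 1:
  p = (-2 - (-1)·1.0000) / (5) = -0.2000
  q = (-10 - (-1)·-0.2000) / (5) = -2.0400
Iteration 2:
  p = (-2 - (-1)·-2.0400) / (5) = -0.8080
  q = (-10 - (-1)·-0.8080) / (5) = -2.1616
Iteration 3:
  p = (-2 - (-1)·-2.1616) / (5) = -0.8323
  q = (-10 - (-1)·-0.8323) / (5) = -2.1665
Residual b − A·x = (-0.0050, 0.0002); ∞-norm = 0.0050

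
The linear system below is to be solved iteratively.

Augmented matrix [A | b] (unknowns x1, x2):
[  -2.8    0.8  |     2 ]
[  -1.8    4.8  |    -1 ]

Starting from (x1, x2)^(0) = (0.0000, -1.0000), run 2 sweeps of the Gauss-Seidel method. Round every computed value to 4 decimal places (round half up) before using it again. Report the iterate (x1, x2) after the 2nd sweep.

Iteration 1:
  x1 = (2 - (0.8)·-1.0000) / (-2.8) = -1.0000
  x2 = (-1 - (-1.8)·-1.0000) / (4.8) = -0.5833
Iteration 2:
  x1 = (2 - (0.8)·-0.5833) / (-2.8) = -0.8809
  x2 = (-1 - (-1.8)·-0.8809) / (4.8) = -0.5387

(-0.8809, -0.5387)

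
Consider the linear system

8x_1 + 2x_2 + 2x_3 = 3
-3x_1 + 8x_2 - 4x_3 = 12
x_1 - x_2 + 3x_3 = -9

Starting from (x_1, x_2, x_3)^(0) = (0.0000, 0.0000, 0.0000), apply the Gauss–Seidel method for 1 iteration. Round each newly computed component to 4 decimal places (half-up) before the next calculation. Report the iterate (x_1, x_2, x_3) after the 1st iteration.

Iteration 1:
  x_1 = (3 - (2)·0.0000 - (2)·0.0000) / (8) = 0.3750
  x_2 = (12 - (-3)·0.3750 - (-4)·0.0000) / (8) = 1.6406
  x_3 = (-9 - (1)·0.3750 - (-1)·1.6406) / (3) = -2.5781

(0.3750, 1.6406, -2.5781)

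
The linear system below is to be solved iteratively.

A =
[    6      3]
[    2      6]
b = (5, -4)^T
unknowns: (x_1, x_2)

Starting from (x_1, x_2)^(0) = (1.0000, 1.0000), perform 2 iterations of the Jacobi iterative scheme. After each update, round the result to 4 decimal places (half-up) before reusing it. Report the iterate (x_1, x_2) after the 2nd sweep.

(1.3333, -0.7778)

Iteration 1:
  x_1 = (5 - (3)·1.0000) / (6) = 0.3333
  x_2 = (-4 - (2)·1.0000) / (6) = -1.0000
Iteration 2:
  x_1 = (5 - (3)·-1.0000) / (6) = 1.3333
  x_2 = (-4 - (2)·0.3333) / (6) = -0.7778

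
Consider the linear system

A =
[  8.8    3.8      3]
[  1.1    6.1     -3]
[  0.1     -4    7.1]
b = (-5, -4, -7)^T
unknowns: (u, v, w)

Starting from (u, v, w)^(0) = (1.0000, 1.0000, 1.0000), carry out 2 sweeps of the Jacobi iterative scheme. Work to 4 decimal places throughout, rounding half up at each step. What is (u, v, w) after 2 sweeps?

(-0.2707, -0.6287, -1.1610)

Iteration 1:
  u = (-5 - (3.8)·1.0000 - (3)·1.0000) / (8.8) = -1.3409
  v = (-4 - (1.1)·1.0000 - (-3)·1.0000) / (6.1) = -0.3443
  w = (-7 - (0.1)·1.0000 - (-4)·1.0000) / (7.1) = -0.4366
Iteration 2:
  u = (-5 - (3.8)·-0.3443 - (3)·-0.4366) / (8.8) = -0.2707
  v = (-4 - (1.1)·-1.3409 - (-3)·-0.4366) / (6.1) = -0.6287
  w = (-7 - (0.1)·-1.3409 - (-4)·-0.3443) / (7.1) = -1.1610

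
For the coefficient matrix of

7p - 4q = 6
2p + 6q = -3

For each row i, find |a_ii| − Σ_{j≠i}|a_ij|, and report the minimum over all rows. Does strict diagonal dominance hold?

3

row 1: |7| − (4) = 3
row 2: |6| − (2) = 4
minimum over rows = 3 → strictly diagonally dominant (convergence guaranteed)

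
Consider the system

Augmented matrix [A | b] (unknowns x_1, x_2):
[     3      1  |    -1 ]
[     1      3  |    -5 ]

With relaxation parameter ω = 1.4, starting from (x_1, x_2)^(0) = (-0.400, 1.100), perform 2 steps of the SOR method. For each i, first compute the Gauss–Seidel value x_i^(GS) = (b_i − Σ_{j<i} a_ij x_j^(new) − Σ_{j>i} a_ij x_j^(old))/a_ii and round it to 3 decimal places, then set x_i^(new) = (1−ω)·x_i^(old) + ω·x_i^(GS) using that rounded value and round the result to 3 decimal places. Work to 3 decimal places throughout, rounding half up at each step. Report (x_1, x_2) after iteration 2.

(0.976, -1.833)

Iteration 1:
  x_1: GS value = (-1 - (1)·1.100) / (3) = -0.700;  x_1 ← (1−ω)·-0.400 + ω·-0.700 = -0.820
  x_2: GS value = (-5 - (1)·-0.820) / (3) = -1.393;  x_2 ← (1−ω)·1.100 + ω·-1.393 = -2.390
Iteration 2:
  x_1: GS value = (-1 - (1)·-2.390) / (3) = 0.463;  x_1 ← (1−ω)·-0.820 + ω·0.463 = 0.976
  x_2: GS value = (-5 - (1)·0.976) / (3) = -1.992;  x_2 ← (1−ω)·-2.390 + ω·-1.992 = -1.833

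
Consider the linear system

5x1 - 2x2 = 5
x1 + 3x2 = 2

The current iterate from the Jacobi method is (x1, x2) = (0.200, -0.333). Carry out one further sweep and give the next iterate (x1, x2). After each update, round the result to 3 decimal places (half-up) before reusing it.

(0.867, 0.600)

One sweep:
  x1 = (5 - (-2)·-0.333) / (5) = 0.867
  x2 = (2 - (1)·0.200) / (3) = 0.600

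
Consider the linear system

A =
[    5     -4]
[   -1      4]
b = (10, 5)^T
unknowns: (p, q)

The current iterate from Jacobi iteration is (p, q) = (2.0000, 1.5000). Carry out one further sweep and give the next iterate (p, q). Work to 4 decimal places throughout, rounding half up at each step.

One sweep:
  p = (10 - (-4)·1.5000) / (5) = 3.2000
  q = (5 - (-1)·2.0000) / (4) = 1.7500

(3.2000, 1.7500)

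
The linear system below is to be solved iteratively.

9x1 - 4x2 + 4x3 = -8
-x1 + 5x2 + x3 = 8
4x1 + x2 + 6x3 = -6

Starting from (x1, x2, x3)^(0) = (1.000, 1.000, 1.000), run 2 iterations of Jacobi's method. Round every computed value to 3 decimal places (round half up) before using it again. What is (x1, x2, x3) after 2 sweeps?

Iteration 1:
  x1 = (-8 - (-4)·1.000 - (4)·1.000) / (9) = -0.889
  x2 = (8 - (-1)·1.000 - (1)·1.000) / (5) = 1.600
  x3 = (-6 - (4)·1.000 - (1)·1.000) / (6) = -1.833
Iteration 2:
  x1 = (-8 - (-4)·1.600 - (4)·-1.833) / (9) = 0.637
  x2 = (8 - (-1)·-0.889 - (1)·-1.833) / (5) = 1.789
  x3 = (-6 - (4)·-0.889 - (1)·1.600) / (6) = -0.674

(0.637, 1.789, -0.674)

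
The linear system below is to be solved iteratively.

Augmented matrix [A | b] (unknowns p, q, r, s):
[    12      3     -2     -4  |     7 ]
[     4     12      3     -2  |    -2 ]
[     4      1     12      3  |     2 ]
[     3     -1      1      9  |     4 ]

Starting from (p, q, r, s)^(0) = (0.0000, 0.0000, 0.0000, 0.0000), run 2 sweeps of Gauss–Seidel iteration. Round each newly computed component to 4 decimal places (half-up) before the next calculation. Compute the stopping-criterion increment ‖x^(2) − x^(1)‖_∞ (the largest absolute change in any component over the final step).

0.1606

Iteration 1:
  p = (7 - (3)·0.0000 - (-2)·0.0000 - (-4)·0.0000) / (12) = 0.5833
  q = (-2 - (4)·0.5833 - (3)·0.0000 - (-2)·0.0000) / (12) = -0.3611
  r = (2 - (4)·0.5833 - (1)·-0.3611 - (3)·0.0000) / (12) = 0.0023
  s = (4 - (3)·0.5833 - (-1)·-0.3611 - (1)·0.0023) / (9) = 0.2096
Iteration 2:
  p = (7 - (3)·-0.3611 - (-2)·0.0023 - (-4)·0.2096) / (12) = 0.7439
  q = (-2 - (4)·0.7439 - (3)·0.0023 - (-2)·0.2096) / (12) = -0.3803
  r = (2 - (4)·0.7439 - (1)·-0.3803 - (3)·0.2096) / (12) = -0.1020
  s = (4 - (3)·0.7439 - (-1)·-0.3803 - (1)·-0.1020) / (9) = 0.1656
Change: (0.1606, -0.0192, -0.1043, -0.0440) → max |·| = 0.1606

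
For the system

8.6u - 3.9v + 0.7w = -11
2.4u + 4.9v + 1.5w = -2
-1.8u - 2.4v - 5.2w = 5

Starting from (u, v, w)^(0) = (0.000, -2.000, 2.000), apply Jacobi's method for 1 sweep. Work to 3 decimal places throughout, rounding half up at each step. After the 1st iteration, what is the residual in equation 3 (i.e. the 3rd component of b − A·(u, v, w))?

Iteration 1:
  u = (-11 - (-3.9)·-2.000 - (0.7)·2.000) / (8.6) = -2.349
  v = (-2 - (2.4)·0.000 - (1.5)·2.000) / (4.9) = -1.020
  w = (5 - (-1.8)·0.000 - (-2.4)·-2.000) / (-5.2) = -0.038
Residual b − A·x = (5.250, 8.693, -1.874)

-1.874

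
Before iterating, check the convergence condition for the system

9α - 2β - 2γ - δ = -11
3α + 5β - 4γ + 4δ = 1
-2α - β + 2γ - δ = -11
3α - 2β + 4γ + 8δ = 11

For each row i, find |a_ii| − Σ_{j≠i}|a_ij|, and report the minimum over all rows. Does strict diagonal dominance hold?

-6

row 1: |9| − (2+2+1) = 4
row 2: |5| − (3+4+4) = -6
row 3: |2| − (2+1+1) = -2
row 4: |8| − (3+2+4) = -1
minimum over rows = -6 → not strictly diagonally dominant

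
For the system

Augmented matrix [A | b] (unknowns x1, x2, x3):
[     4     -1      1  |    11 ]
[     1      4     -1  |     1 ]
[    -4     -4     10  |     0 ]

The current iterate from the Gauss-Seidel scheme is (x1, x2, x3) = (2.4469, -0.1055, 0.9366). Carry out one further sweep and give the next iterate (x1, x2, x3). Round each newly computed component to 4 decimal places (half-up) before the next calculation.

(2.4895, -0.1382, 0.9405)

One sweep:
  x1 = (11 - (-1)·-0.1055 - (1)·0.9366) / (4) = 2.4895
  x2 = (1 - (1)·2.4895 - (-1)·0.9366) / (4) = -0.1382
  x3 = (0 - (-4)·2.4895 - (-4)·-0.1382) / (10) = 0.9405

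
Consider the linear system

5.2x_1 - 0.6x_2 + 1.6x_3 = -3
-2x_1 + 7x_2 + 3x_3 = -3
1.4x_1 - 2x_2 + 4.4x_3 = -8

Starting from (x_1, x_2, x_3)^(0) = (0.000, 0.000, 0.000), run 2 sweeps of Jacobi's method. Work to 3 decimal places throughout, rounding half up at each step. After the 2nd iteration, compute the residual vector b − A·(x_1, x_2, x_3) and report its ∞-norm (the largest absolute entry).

Iteration 1:
  x_1 = (-3 - (-0.6)·0.000 - (1.6)·0.000) / (5.2) = -0.577
  x_2 = (-3 - (-2)·0.000 - (3)·0.000) / (7) = -0.429
  x_3 = (-8 - (1.4)·0.000 - (-2)·0.000) / (4.4) = -1.818
Iteration 2:
  x_1 = (-3 - (-0.6)·-0.429 - (1.6)·-1.818) / (5.2) = -0.067
  x_2 = (-3 - (-2)·-0.577 - (3)·-1.818) / (7) = 0.186
  x_3 = (-8 - (1.4)·-0.577 - (-2)·-0.429) / (4.4) = -1.830
Residual b − A·x = (0.388, 1.054, 0.518); ∞-norm = 1.054

1.054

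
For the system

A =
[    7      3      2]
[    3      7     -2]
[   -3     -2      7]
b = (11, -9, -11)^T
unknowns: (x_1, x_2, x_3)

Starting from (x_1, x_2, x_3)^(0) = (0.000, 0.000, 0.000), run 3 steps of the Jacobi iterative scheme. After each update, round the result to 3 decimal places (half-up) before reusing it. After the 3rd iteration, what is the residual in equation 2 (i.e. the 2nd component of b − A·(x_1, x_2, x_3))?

-0.968

Iteration 1:
  x_1 = (11 - (3)·0.000 - (2)·0.000) / (7) = 1.571
  x_2 = (-9 - (3)·0.000 - (-2)·0.000) / (7) = -1.286
  x_3 = (-11 - (-3)·0.000 - (-2)·0.000) / (7) = -1.571
Iteration 2:
  x_1 = (11 - (3)·-1.286 - (2)·-1.571) / (7) = 2.571
  x_2 = (-9 - (3)·1.571 - (-2)·-1.571) / (7) = -2.408
  x_3 = (-11 - (-3)·1.571 - (-2)·-1.286) / (7) = -1.266
Iteration 3:
  x_1 = (11 - (3)·-2.408 - (2)·-1.266) / (7) = 2.965
  x_2 = (-9 - (3)·2.571 - (-2)·-1.266) / (7) = -2.749
  x_3 = (-11 - (-3)·2.571 - (-2)·-2.408) / (7) = -1.158
Residual b − A·x = (0.808, -0.968, 0.503)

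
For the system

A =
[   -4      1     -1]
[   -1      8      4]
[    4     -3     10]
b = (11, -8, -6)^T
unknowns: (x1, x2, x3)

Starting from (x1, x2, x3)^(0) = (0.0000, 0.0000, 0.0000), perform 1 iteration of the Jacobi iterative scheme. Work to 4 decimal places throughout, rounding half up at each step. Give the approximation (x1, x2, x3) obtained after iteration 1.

(-2.7500, -1.0000, -0.6000)

Iteration 1:
  x1 = (11 - (1)·0.0000 - (-1)·0.0000) / (-4) = -2.7500
  x2 = (-8 - (-1)·0.0000 - (4)·0.0000) / (8) = -1.0000
  x3 = (-6 - (4)·0.0000 - (-3)·0.0000) / (10) = -0.6000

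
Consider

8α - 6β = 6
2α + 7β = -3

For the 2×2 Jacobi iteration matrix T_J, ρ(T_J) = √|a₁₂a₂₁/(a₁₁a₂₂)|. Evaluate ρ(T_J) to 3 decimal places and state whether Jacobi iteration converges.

a₁₂a₂₁/(a₁₁a₂₂) = (-6)·(2) / ((8)·(7)) = -0.214286
ρ = √|-0.214286| = √0.214286 = 0.463
ρ < 1, so Jacobi converges

0.463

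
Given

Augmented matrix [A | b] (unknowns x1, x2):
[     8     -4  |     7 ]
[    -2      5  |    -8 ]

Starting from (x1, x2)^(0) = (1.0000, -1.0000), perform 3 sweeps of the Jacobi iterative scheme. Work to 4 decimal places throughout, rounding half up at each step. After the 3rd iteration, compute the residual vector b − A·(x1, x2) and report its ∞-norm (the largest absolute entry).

Iteration 1:
  x1 = (7 - (-4)·-1.0000) / (8) = 0.3750
  x2 = (-8 - (-2)·1.0000) / (5) = -1.2000
Iteration 2:
  x1 = (7 - (-4)·-1.2000) / (8) = 0.2750
  x2 = (-8 - (-2)·0.3750) / (5) = -1.4500
Iteration 3:
  x1 = (7 - (-4)·-1.4500) / (8) = 0.1500
  x2 = (-8 - (-2)·0.2750) / (5) = -1.4900
Residual b − A·x = (-0.1600, -0.2500); ∞-norm = 0.2500

0.2500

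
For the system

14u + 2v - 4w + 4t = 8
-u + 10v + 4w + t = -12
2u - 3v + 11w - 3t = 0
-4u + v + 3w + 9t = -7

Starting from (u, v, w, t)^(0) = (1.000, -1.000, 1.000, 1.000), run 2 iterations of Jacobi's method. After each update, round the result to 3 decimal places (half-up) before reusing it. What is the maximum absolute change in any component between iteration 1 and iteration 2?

0.600

Iteration 1:
  u = (8 - (2)·-1.000 - (-4)·1.000 - (4)·1.000) / (14) = 0.714
  v = (-12 - (-1)·1.000 - (4)·1.000 - (1)·1.000) / (10) = -1.600
  w = (0 - (2)·1.000 - (-3)·-1.000 - (-3)·1.000) / (11) = -0.182
  t = (-7 - (-4)·1.000 - (1)·-1.000 - (3)·1.000) / (9) = -0.556
Iteration 2:
  u = (8 - (2)·-1.600 - (-4)·-0.182 - (4)·-0.556) / (14) = 0.907
  v = (-12 - (-1)·0.714 - (4)·-0.182 - (1)·-0.556) / (10) = -1.000
  w = (0 - (2)·0.714 - (-3)·-1.600 - (-3)·-0.556) / (11) = -0.718
  t = (-7 - (-4)·0.714 - (1)·-1.600 - (3)·-0.182) / (9) = -0.222
Change: (0.193, 0.600, -0.536, 0.334) → max |·| = 0.600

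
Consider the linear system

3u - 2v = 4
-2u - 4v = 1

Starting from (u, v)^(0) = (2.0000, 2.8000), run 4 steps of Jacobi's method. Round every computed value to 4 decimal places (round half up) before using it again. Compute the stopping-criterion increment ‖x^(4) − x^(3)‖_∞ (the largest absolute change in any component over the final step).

Iteration 1:
  u = (4 - (-2)·2.8000) / (3) = 3.2000
  v = (1 - (-2)·2.0000) / (-4) = -1.2500
Iteration 2:
  u = (4 - (-2)·-1.2500) / (3) = 0.5000
  v = (1 - (-2)·3.2000) / (-4) = -1.8500
Iteration 3:
  u = (4 - (-2)·-1.8500) / (3) = 0.1000
  v = (1 - (-2)·0.5000) / (-4) = -0.5000
Iteration 4:
  u = (4 - (-2)·-0.5000) / (3) = 1.0000
  v = (1 - (-2)·0.1000) / (-4) = -0.3000
Change: (0.9000, 0.2000) → max |·| = 0.9000

0.9000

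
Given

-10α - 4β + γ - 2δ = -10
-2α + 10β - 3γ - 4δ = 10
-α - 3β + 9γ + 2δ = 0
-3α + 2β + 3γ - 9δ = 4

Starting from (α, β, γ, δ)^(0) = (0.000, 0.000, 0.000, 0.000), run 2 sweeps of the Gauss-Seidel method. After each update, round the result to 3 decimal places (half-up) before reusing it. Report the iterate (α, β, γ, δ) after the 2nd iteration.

Iteration 1:
  α = (-10 - (-4)·0.000 - (1)·0.000 - (-2)·0.000) / (-10) = 1.000
  β = (10 - (-2)·1.000 - (-3)·0.000 - (-4)·0.000) / (10) = 1.200
  γ = (0 - (-1)·1.000 - (-3)·1.200 - (2)·0.000) / (9) = 0.511
  δ = (4 - (-3)·1.000 - (2)·1.200 - (3)·0.511) / (-9) = -0.341
Iteration 2:
  α = (-10 - (-4)·1.200 - (1)·0.511 - (-2)·-0.341) / (-10) = 0.639
  β = (10 - (-2)·0.639 - (-3)·0.511 - (-4)·-0.341) / (10) = 1.145
  γ = (0 - (-1)·0.639 - (-3)·1.145 - (2)·-0.341) / (9) = 0.528
  δ = (4 - (-3)·0.639 - (2)·1.145 - (3)·0.528) / (-9) = -0.227

(0.639, 1.145, 0.528, -0.227)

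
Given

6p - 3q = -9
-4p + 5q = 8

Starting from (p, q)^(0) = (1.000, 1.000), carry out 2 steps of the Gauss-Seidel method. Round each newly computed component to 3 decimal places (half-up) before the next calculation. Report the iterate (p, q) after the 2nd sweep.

(-1.100, 0.720)

Iteration 1:
  p = (-9 - (-3)·1.000) / (6) = -1.000
  q = (8 - (-4)·-1.000) / (5) = 0.800
Iteration 2:
  p = (-9 - (-3)·0.800) / (6) = -1.100
  q = (8 - (-4)·-1.100) / (5) = 0.720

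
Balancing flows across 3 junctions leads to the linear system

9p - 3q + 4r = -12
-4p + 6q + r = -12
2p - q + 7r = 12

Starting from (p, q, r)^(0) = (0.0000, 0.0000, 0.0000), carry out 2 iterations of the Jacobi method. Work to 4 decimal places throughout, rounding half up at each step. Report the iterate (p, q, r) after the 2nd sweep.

Iteration 1:
  p = (-12 - (-3)·0.0000 - (4)·0.0000) / (9) = -1.3333
  q = (-12 - (-4)·0.0000 - (1)·0.0000) / (6) = -2.0000
  r = (12 - (2)·0.0000 - (-1)·0.0000) / (7) = 1.7143
Iteration 2:
  p = (-12 - (-3)·-2.0000 - (4)·1.7143) / (9) = -2.7619
  q = (-12 - (-4)·-1.3333 - (1)·1.7143) / (6) = -3.1746
  r = (12 - (2)·-1.3333 - (-1)·-2.0000) / (7) = 1.8095

(-2.7619, -3.1746, 1.8095)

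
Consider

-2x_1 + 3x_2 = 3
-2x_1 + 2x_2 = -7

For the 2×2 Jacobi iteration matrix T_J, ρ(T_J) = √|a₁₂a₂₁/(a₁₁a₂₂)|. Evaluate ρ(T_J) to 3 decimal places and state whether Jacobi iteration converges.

1.225

a₁₂a₂₁/(a₁₁a₂₂) = (3)·(-2) / ((-2)·(2)) = 1.500000
ρ = √|1.500000| = √1.500000 = 1.225
ρ > 1, so Jacobi diverges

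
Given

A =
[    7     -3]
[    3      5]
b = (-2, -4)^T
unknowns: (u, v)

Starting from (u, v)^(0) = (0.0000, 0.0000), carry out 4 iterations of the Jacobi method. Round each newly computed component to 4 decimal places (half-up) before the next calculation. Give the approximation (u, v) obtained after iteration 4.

(-0.4669, -0.4669)

Iteration 1:
  u = (-2 - (-3)·0.0000) / (7) = -0.2857
  v = (-4 - (3)·0.0000) / (5) = -0.8000
Iteration 2:
  u = (-2 - (-3)·-0.8000) / (7) = -0.6286
  v = (-4 - (3)·-0.2857) / (5) = -0.6286
Iteration 3:
  u = (-2 - (-3)·-0.6286) / (7) = -0.5551
  v = (-4 - (3)·-0.6286) / (5) = -0.4228
Iteration 4:
  u = (-2 - (-3)·-0.4228) / (7) = -0.4669
  v = (-4 - (3)·-0.5551) / (5) = -0.4669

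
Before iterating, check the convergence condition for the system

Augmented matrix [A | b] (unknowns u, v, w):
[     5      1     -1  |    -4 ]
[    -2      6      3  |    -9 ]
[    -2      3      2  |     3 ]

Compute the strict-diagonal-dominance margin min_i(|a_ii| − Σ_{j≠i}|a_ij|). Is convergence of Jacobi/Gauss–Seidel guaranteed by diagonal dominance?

-3

row 1: |5| − (1+1) = 3
row 2: |6| − (2+3) = 1
row 3: |2| − (2+3) = -3
minimum over rows = -3 → not strictly diagonally dominant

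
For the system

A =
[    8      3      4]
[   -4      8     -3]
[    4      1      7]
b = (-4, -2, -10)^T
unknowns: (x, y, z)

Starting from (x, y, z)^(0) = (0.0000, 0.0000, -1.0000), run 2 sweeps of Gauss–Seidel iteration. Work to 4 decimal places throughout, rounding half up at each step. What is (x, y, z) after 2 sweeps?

(0.4040, -0.5502, -1.5808)

Iteration 1:
  x = (-4 - (3)·0.0000 - (4)·-1.0000) / (8) = 0.0000
  y = (-2 - (-4)·0.0000 - (-3)·-1.0000) / (8) = -0.6250
  z = (-10 - (4)·0.0000 - (1)·-0.6250) / (7) = -1.3393
Iteration 2:
  x = (-4 - (3)·-0.6250 - (4)·-1.3393) / (8) = 0.4040
  y = (-2 - (-4)·0.4040 - (-3)·-1.3393) / (8) = -0.5502
  z = (-10 - (4)·0.4040 - (1)·-0.5502) / (7) = -1.5808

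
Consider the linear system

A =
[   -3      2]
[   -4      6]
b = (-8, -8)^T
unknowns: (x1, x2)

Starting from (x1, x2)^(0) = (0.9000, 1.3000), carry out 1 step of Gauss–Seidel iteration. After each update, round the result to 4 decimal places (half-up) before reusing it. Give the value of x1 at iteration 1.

Iteration 1:
  x1 = (-8 - (2)·1.3000) / (-3) = 3.5333
  x2 = (-8 - (-4)·3.5333) / (6) = 1.0222

3.5333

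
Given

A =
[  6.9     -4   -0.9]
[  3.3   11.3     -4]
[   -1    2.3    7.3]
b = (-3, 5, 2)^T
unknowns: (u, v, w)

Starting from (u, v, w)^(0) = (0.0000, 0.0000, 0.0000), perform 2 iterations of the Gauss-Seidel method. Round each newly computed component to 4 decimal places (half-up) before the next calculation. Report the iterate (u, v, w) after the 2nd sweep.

(-0.1001, 0.4841, 0.1077)

Iteration 1:
  u = (-3 - (-4)·0.0000 - (-0.9)·0.0000) / (6.9) = -0.4348
  v = (5 - (3.3)·-0.4348 - (-4)·0.0000) / (11.3) = 0.5695
  w = (2 - (-1)·-0.4348 - (2.3)·0.5695) / (7.3) = 0.0350
Iteration 2:
  u = (-3 - (-4)·0.5695 - (-0.9)·0.0350) / (6.9) = -0.1001
  v = (5 - (3.3)·-0.1001 - (-4)·0.0350) / (11.3) = 0.4841
  w = (2 - (-1)·-0.1001 - (2.3)·0.4841) / (7.3) = 0.1077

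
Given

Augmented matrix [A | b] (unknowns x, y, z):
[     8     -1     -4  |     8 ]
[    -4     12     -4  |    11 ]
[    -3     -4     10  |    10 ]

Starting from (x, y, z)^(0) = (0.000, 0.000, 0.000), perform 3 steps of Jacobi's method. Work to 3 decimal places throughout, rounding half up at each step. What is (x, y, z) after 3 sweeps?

Iteration 1:
  x = (8 - (-1)·0.000 - (-4)·0.000) / (8) = 1.000
  y = (11 - (-4)·0.000 - (-4)·0.000) / (12) = 0.917
  z = (10 - (-3)·0.000 - (-4)·0.000) / (10) = 1.000
Iteration 2:
  x = (8 - (-1)·0.917 - (-4)·1.000) / (8) = 1.615
  y = (11 - (-4)·1.000 - (-4)·1.000) / (12) = 1.583
  z = (10 - (-3)·1.000 - (-4)·0.917) / (10) = 1.667
Iteration 3:
  x = (8 - (-1)·1.583 - (-4)·1.667) / (8) = 2.031
  y = (11 - (-4)·1.615 - (-4)·1.667) / (12) = 2.011
  z = (10 - (-3)·1.615 - (-4)·1.583) / (10) = 2.118

(2.031, 2.011, 2.118)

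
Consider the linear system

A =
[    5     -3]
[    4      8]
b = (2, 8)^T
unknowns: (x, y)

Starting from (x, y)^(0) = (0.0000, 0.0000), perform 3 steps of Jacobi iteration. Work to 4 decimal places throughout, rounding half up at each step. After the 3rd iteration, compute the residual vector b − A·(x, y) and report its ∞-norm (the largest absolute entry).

Iteration 1:
  x = (2 - (-3)·0.0000) / (5) = 0.4000
  y = (8 - (4)·0.0000) / (8) = 1.0000
Iteration 2:
  x = (2 - (-3)·1.0000) / (5) = 1.0000
  y = (8 - (4)·0.4000) / (8) = 0.8000
Iteration 3:
  x = (2 - (-3)·0.8000) / (5) = 0.8800
  y = (8 - (4)·1.0000) / (8) = 0.5000
Residual b − A·x = (-0.9000, 0.4800); ∞-norm = 0.9000

0.9000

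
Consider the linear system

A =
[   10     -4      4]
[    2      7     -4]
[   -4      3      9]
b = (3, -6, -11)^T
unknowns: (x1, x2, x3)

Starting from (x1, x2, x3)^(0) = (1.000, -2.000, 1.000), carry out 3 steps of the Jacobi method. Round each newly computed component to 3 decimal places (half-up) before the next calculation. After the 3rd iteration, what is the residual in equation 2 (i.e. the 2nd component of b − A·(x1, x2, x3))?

0.947

Iteration 1:
  x1 = (3 - (-4)·-2.000 - (4)·1.000) / (10) = -0.900
  x2 = (-6 - (2)·1.000 - (-4)·1.000) / (7) = -0.571
  x3 = (-11 - (-4)·1.000 - (3)·-2.000) / (9) = -0.111
Iteration 2:
  x1 = (3 - (-4)·-0.571 - (4)·-0.111) / (10) = 0.116
  x2 = (-6 - (2)·-0.900 - (-4)·-0.111) / (7) = -0.663
  x3 = (-11 - (-4)·-0.900 - (3)·-0.571) / (9) = -1.432
Iteration 3:
  x1 = (3 - (-4)·-0.663 - (4)·-1.432) / (10) = 0.608
  x2 = (-6 - (2)·0.116 - (-4)·-1.432) / (7) = -1.709
  x3 = (-11 - (-4)·0.116 - (3)·-0.663) / (9) = -0.950
Residual b − A·x = (-6.116, 0.947, 5.109)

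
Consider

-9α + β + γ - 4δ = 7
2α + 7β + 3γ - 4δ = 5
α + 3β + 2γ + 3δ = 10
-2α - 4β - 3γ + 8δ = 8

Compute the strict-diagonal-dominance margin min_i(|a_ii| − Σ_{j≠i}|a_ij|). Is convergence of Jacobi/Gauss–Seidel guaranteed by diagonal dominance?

row 1: |-9| − (1+1+4) = 3
row 2: |7| − (2+3+4) = -2
row 3: |2| − (1+3+3) = -5
row 4: |8| − (2+4+3) = -1
minimum over rows = -5 → not strictly diagonally dominant

-5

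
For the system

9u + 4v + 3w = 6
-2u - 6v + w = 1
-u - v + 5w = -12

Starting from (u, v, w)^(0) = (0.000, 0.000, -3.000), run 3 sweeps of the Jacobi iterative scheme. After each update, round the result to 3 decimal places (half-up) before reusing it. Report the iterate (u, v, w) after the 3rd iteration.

(1.899, -1.121, -2.272)

Iteration 1:
  u = (6 - (4)·0.000 - (3)·-3.000) / (9) = 1.667
  v = (1 - (-2)·0.000 - (1)·-3.000) / (-6) = -0.667
  w = (-12 - (-1)·0.000 - (-1)·0.000) / (5) = -2.400
Iteration 2:
  u = (6 - (4)·-0.667 - (3)·-2.400) / (9) = 1.763
  v = (1 - (-2)·1.667 - (1)·-2.400) / (-6) = -1.122
  w = (-12 - (-1)·1.667 - (-1)·-0.667) / (5) = -2.200
Iteration 3:
  u = (6 - (4)·-1.122 - (3)·-2.200) / (9) = 1.899
  v = (1 - (-2)·1.763 - (1)·-2.200) / (-6) = -1.121
  w = (-12 - (-1)·1.763 - (-1)·-1.122) / (5) = -2.272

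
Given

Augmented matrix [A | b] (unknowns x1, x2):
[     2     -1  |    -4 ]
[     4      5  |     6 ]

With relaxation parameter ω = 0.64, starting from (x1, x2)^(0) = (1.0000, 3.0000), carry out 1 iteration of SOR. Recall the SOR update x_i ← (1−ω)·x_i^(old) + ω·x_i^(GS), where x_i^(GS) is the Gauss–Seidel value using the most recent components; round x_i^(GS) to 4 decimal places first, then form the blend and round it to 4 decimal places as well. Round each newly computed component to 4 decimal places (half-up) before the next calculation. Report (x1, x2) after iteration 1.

Iteration 1:
  x1: GS value = (-4 - (-1)·3.0000) / (2) = -0.5000;  x1 ← (1−ω)·1.0000 + ω·-0.5000 = 0.0400
  x2: GS value = (6 - (4)·0.0400) / (5) = 1.1680;  x2 ← (1−ω)·3.0000 + ω·1.1680 = 1.8275

(0.0400, 1.8275)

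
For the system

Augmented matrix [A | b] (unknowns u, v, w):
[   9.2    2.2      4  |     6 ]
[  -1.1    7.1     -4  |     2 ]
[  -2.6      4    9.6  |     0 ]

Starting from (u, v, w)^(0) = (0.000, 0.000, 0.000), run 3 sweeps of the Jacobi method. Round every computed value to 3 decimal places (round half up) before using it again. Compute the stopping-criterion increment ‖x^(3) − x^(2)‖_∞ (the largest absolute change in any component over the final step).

Iteration 1:
  u = (6 - (2.2)·0.000 - (4)·0.000) / (9.2) = 0.652
  v = (2 - (-1.1)·0.000 - (-4)·0.000) / (7.1) = 0.282
  w = (0 - (-2.6)·0.000 - (4)·0.000) / (9.6) = 0.000
Iteration 2:
  u = (6 - (2.2)·0.282 - (4)·0.000) / (9.2) = 0.585
  v = (2 - (-1.1)·0.652 - (-4)·0.000) / (7.1) = 0.383
  w = (0 - (-2.6)·0.652 - (4)·0.282) / (9.6) = 0.059
Iteration 3:
  u = (6 - (2.2)·0.383 - (4)·0.059) / (9.2) = 0.535
  v = (2 - (-1.1)·0.585 - (-4)·0.059) / (7.1) = 0.406
  w = (0 - (-2.6)·0.585 - (4)·0.383) / (9.6) = -0.001
Change: (-0.050, 0.023, -0.060) → max |·| = 0.060

0.060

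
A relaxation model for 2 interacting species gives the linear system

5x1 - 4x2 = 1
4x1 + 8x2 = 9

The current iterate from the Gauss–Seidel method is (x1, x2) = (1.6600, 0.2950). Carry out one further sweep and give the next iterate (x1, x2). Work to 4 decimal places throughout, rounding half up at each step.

One sweep:
  x1 = (1 - (-4)·0.2950) / (5) = 0.4360
  x2 = (9 - (4)·0.4360) / (8) = 0.9070

(0.4360, 0.9070)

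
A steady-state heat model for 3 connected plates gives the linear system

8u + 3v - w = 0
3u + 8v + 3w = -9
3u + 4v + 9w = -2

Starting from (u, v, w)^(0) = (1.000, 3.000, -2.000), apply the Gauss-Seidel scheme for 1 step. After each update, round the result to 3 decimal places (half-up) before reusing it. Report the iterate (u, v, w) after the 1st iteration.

(-1.375, 0.141, 0.173)

Iteration 1:
  u = (0 - (3)·3.000 - (-1)·-2.000) / (8) = -1.375
  v = (-9 - (3)·-1.375 - (3)·-2.000) / (8) = 0.141
  w = (-2 - (3)·-1.375 - (4)·0.141) / (9) = 0.173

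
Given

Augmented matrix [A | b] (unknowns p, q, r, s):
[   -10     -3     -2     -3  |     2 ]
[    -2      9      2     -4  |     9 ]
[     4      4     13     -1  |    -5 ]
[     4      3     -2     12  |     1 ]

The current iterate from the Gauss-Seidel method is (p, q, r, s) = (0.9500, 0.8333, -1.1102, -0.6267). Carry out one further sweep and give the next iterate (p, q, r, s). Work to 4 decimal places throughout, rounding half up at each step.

One sweep:
  p = (2 - (-3)·0.8333 - (-2)·-1.1102 - (-3)·-0.6267) / (-10) = -0.0399
  q = (9 - (-2)·-0.0399 - (2)·-1.1102 - (-4)·-0.6267) / (9) = 0.9593
  r = (-5 - (4)·-0.0399 - (4)·0.9593 - (-1)·-0.6267) / (13) = -0.7157
  s = (1 - (4)·-0.0399 - (3)·0.9593 - (-2)·-0.7157) / (12) = -0.2625

(-0.0399, 0.9593, -0.7157, -0.2625)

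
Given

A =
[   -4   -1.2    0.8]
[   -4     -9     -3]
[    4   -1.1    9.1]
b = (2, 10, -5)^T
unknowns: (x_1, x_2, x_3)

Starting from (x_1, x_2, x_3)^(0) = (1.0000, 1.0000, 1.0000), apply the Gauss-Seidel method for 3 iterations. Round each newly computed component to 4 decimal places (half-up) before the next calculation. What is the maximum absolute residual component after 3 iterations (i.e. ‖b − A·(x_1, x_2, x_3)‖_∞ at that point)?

0.1905

Iteration 1:
  x_1 = (2 - (-1.2)·1.0000 - (0.8)·1.0000) / (-4) = -0.6000
  x_2 = (10 - (-4)·-0.6000 - (-3)·1.0000) / (-9) = -1.1778
  x_3 = (-5 - (4)·-0.6000 - (-1.1)·-1.1778) / (9.1) = -0.4281
Iteration 2:
  x_1 = (2 - (-1.2)·-1.1778 - (0.8)·-0.4281) / (-4) = -0.2323
  x_2 = (10 - (-4)·-0.2323 - (-3)·-0.4281) / (-9) = -0.8652
  x_3 = (-5 - (4)·-0.2323 - (-1.1)·-0.8652) / (9.1) = -0.5519
Iteration 3:
  x_1 = (2 - (-1.2)·-0.8652 - (0.8)·-0.5519) / (-4) = -0.3508
  x_2 = (10 - (-4)·-0.3508 - (-3)·-0.5519) / (-9) = -0.7712
  x_3 = (-5 - (4)·-0.3508 - (-1.1)·-0.7712) / (9.1) = -0.4885
Residual b − A·x = (0.0622, 0.1905, 0.0002); ∞-norm = 0.1905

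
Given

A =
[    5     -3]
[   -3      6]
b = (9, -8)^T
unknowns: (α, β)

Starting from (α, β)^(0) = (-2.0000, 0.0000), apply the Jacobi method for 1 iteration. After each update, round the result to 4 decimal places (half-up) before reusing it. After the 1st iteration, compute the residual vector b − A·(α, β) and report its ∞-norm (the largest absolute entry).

Iteration 1:
  α = (9 - (-3)·0.0000) / (5) = 1.8000
  β = (-8 - (-3)·-2.0000) / (6) = -2.3333
Residual b − A·x = (-6.9999, 11.3998); ∞-norm = 11.3998

11.3998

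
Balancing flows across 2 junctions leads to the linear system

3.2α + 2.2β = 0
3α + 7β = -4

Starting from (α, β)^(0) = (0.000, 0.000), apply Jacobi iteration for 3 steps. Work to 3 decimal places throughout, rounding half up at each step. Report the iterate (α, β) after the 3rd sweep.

Iteration 1:
  α = (0 - (2.2)·0.000) / (3.2) = 0.000
  β = (-4 - (3)·0.000) / (7) = -0.571
Iteration 2:
  α = (0 - (2.2)·-0.571) / (3.2) = 0.393
  β = (-4 - (3)·0.000) / (7) = -0.571
Iteration 3:
  α = (0 - (2.2)·-0.571) / (3.2) = 0.393
  β = (-4 - (3)·0.393) / (7) = -0.740

(0.393, -0.740)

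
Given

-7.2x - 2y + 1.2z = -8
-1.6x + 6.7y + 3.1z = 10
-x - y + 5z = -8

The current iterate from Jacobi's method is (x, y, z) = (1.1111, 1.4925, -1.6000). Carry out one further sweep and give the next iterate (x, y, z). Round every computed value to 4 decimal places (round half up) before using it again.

One sweep:
  x = (-8 - (-2)·1.4925 - (1.2)·-1.6000) / (-7.2) = 0.4299
  y = (10 - (-1.6)·1.1111 - (3.1)·-1.6000) / (6.7) = 2.4982
  z = (-8 - (-1)·1.1111 - (-1)·1.4925) / (5) = -1.0793

(0.4299, 2.4982, -1.0793)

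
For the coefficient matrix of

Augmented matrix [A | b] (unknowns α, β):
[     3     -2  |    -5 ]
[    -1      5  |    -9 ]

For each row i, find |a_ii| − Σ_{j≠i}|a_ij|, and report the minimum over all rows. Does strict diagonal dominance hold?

1

row 1: |3| − (2) = 1
row 2: |5| − (1) = 4
minimum over rows = 1 → strictly diagonally dominant (convergence guaranteed)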